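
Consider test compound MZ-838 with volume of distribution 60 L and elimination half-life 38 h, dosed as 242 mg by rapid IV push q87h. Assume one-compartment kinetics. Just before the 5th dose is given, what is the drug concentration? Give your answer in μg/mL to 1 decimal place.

f = (1/2)^(τ/t½) = (1/2)^(87/38) ≈ 0.2046.
C₀ = D/Vd = 242/60 ≈ 4.033 μg/mL.
Before the 5th dose, 4 doses have been given. Superposition: Cmin = C₀·(f + f² + … + f^4).
≈ 4.033 × (0.2046 + 0.0419 + 0.0086 + 0.0018) ≈ 4.033 × 0.2569 ≈ 1.036 μg/mL.

1.0 μg/mL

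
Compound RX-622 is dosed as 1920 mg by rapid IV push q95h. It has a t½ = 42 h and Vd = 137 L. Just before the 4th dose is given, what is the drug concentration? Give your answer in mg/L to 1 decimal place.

f = (1/2)^(τ/t½) = (1/2)^(95/42) ≈ 0.2085.
C₀ = D/Vd = 1920/137 ≈ 14.015 mg/L.
Before the 4th dose, 3 doses have been given. Superposition: Cmin = C₀·(f + f² + … + f^3).
≈ 14.015 × (0.2085 + 0.0435 + 0.0091) ≈ 14.015 × 0.2611 ≈ 3.659 mg/L.

3.7 mg/L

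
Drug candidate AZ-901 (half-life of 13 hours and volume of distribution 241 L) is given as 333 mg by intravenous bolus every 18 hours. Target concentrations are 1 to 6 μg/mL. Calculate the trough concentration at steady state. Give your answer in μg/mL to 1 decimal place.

Over one 18-h interval, 18/13 ≈ 1.3846 half-lives elapse, leaving f ≈ 0.3830 of each dose.
At steady state, accumulation factor R = 1/(1 − e^(−kτ)) ≈ 1.6207.
Each bolus raises the concentration by D/Vd = 333/241 ≈ 1.382 μg/mL.
Cmax,ss = C₀/(1 − f) ≈ 1.382/0.6170 ≈ 2.240 μg/mL.
Steady-state trough Cmin,ss = Cmax,ss·f ≈ 2.240 × 0.3830 ≈ 0.858 μg/mL.
Trough 0.9 μg/mL vs MEC 1 μg/mL: subtherapeutic.

0.9 μg/mL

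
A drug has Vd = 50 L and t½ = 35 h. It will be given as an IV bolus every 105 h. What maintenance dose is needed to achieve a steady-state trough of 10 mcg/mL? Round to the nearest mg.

3500 mg

τ/t½ = 105/35 ≈ 3, so f = (1/2)^(105/35) ≈ 0.125000.
Cmin,ss = (D/Vd)·f/(1−f), so D = Cmin,ss·Vd·(1−f)/f.
D = 10 × 50 × (1−f)/f ≈ 10 × 50 × 7.00000 ≈ 3500.00 mg.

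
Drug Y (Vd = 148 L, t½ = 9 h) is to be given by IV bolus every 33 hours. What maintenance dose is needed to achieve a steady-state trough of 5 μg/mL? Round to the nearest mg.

8657 mg

τ/t½ = 33/9 ≈ 3.6667, so f = (1/2)^(33/9) ≈ 0.078745.
Cmin,ss = (D/Vd)·f/(1−f), so D = Cmin,ss·Vd·(1−f)/f.
D = 5 × 148 × (1−f)/f ≈ 5 × 148 × 11.69922 ≈ 8657.42 mg.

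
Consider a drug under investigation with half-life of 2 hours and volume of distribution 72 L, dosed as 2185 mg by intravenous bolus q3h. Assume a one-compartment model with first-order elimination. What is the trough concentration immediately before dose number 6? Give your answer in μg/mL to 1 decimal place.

16.5 μg/mL

f = (1/2)^(τ/t½) = (1/2)^(3/2) ≈ 0.3536.
C₀ = D/Vd = 2185/72 ≈ 30.347 μg/mL.
Before the 6th dose, 5 doses have been given. Superposition: Cmin = C₀·(f + f² + … + f^5).
≈ 30.347 × (0.3536 + 0.1250 + 0.0442 + 0.0156 + 0.0055) ≈ 30.347 × 0.5439 ≈ 16.506 μg/mL.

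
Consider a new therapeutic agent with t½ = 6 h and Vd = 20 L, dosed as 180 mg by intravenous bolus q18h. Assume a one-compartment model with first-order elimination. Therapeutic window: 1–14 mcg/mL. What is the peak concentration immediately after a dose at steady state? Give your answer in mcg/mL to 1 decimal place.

τ = 18 h = 3 half-lives, so f = (1/2)^3 = 0.125.
At steady state, R = 1/(1 − 0.125) = 8/7.
Single-dose peak C₀ = D/Vd = 180/20 = 9 mcg/mL.
Steady-state peak Cmax,ss = C₀·R = 9 × 8/7 ≈ 10.286 mcg/mL.
Peak 10.3 mcg/mL vs MTC 14 mcg/mL: below toxic threshold.

10.3 mcg/mL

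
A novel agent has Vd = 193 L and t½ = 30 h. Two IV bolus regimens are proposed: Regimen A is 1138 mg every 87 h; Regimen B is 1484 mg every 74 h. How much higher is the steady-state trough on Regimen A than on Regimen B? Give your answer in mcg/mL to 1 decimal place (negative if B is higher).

Regimen A: f = (1/2)^(87/30) ≈ 0.1340; Cmin,ss = (1138/193)·f/(1−f) ≈ 0.912 mcg/mL.
Regimen B: f = (1/2)^(74/30) ≈ 0.1809; Cmin,ss = (1484/193)·f/(1−f) ≈ 1.698 mcg/mL.
Difference ≈ 0.912 − 1.698 ≈ -0.786 mcg/mL.

-0.8 mcg/mL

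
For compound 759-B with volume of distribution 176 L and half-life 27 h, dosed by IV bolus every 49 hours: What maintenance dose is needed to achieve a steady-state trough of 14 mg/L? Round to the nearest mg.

τ/t½ = 49/27 ≈ 1.8148, so f = (1/2)^(49/27) ≈ 0.284241.
Cmin,ss = (D/Vd)·f/(1−f), so D = Cmin,ss·Vd·(1−f)/f.
D = 14 × 176 × (1−f)/f ≈ 14 × 176 × 2.51814 ≈ 6204.70 mg.

6205 mg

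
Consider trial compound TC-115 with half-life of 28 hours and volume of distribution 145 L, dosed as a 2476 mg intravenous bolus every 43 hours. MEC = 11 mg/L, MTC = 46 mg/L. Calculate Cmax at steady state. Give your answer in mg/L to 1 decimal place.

26.1 mg/L

k = ln2/t½ = ln2/28 ≈ 0.024755 h⁻¹; fraction remaining f = e^(−kτ) = e^(−0.024755×43) ≈ 0.3449.
Accumulation ratio R = 1/(1 − f) ≈ 1/0.6551 ≈ 1.5265.
Each bolus raises the concentration by D/Vd = 2476/145 ≈ 17.076 mg/L.
Steady-state peak Cmax,ss = C₀·R ≈ 17.076 × 1.5265 ≈ 26.067 mg/L.
Peak 26.1 mg/L vs MTC 46 mg/L: below toxic threshold.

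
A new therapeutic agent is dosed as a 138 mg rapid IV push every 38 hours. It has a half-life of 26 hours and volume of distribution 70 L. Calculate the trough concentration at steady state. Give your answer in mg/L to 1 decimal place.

τ/t½ = 38/26 ≈ 1.4615, so fraction remaining f = (1/2)^(38/26) ≈ 0.3631.
Single-dose peak C₀ = D/Vd = 138/70 ≈ 1.971 mg/L.
Steady-state trough Cmin,ss = C₀·f/(1−f) ≈ 1.971 × 0.3631/0.6369 ≈ 1.124 mg/L.

1.1 mg/L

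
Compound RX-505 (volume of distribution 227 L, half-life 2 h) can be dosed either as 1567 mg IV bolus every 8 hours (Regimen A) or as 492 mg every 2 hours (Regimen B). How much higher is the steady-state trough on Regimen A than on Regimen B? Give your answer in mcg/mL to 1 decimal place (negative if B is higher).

Regimen A: f = (1/2)^(8/2) ≈ 0.0625; Cmin,ss = (1567/227)·f/(1−f) ≈ 0.460 mcg/mL.
Regimen B: f = (1/2)^(2/2) ≈ 0.5000; Cmin,ss = (492/227)·f/(1−f) ≈ 2.167 mcg/mL.
Difference ≈ 0.460 − 2.167 ≈ -1.707 mcg/mL.

-1.7 mcg/mL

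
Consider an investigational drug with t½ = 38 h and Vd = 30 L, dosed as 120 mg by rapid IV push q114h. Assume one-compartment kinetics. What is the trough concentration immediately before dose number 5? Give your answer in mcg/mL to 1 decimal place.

0.6 mcg/mL

f = (1/2)^(τ/t½) = (1/2)^(114/38) ≈ 0.1250.
C₀ = D/Vd = 120/30 ≈ 4.000 mcg/mL.
Before the 5th dose, 4 doses have been given. Superposition: Cmin = C₀·(f + f² + … + f^4).
≈ 4.000 × (0.1250 + 0.0156 + 0.0020 + 0.0002) ≈ 4.000 × 0.1428 ≈ 0.571 mcg/mL.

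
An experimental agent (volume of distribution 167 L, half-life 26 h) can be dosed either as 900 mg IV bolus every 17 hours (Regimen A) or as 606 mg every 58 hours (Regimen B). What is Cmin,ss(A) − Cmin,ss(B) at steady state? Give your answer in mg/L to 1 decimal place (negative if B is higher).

Regimen A: f = (1/2)^(17/26) ≈ 0.6356; Cmin,ss = (900/167)·f/(1−f) ≈ 9.400 mg/L.
Regimen B: f = (1/2)^(58/26) ≈ 0.2130; Cmin,ss = (606/167)·f/(1−f) ≈ 0.982 mg/L.
Difference ≈ 9.400 − 0.982 ≈ 8.418 mg/L.

8.4 mg/L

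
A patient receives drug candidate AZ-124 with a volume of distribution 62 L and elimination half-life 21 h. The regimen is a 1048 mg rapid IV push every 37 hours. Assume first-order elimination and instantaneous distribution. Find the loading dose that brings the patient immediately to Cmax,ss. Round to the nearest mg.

f = (1/2)^(37/21) ≈ 0.294859; accumulation ratio R = 1/(1−f) ≈ 1.41816.
Loading dose to hit Cmax,ss on first dose: D_load = D_maint·R ≈ 1048 × 1.41816 ≈ 1486.23 mg.

1486 mg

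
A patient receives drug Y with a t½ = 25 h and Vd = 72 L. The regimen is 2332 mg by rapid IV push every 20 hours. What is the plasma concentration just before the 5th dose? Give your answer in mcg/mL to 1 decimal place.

f = (1/2)^(τ/t½) = (1/2)^(20/25) ≈ 0.5743.
C₀ = D/Vd = 2332/72 ≈ 32.389 mcg/mL.
Before the 5th dose, 4 doses have been given. Superposition: Cmin = C₀·(f + f² + … + f^4).
≈ 32.389 × (0.5743 + 0.3298 + 0.1894 + 0.1088) ≈ 32.389 × 1.2023 ≈ 38.941 mcg/mL.

38.9 mcg/mL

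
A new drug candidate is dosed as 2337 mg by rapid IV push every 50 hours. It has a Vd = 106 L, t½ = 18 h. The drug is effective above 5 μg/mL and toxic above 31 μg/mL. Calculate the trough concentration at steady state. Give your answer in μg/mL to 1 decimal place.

3.8 μg/mL

τ/t½ = 50/18 ≈ 2.7778, so fraction remaining f = (1/2)^(50/18) ≈ 0.1458.
Each bolus raises the concentration by D/Vd = 2337/106 ≈ 22.047 μg/mL.
Steady-state trough Cmin,ss = C₀·f/(1−f) ≈ 22.047 × 0.1458/0.8542 ≈ 3.763 μg/mL.
Trough 3.8 μg/mL vs MEC 5 μg/mL: subtherapeutic.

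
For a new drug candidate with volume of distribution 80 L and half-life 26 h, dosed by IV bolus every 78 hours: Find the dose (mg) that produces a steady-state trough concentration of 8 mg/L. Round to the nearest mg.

4480 mg

τ/t½ = 78/26 ≈ 3, so f = (1/2)^(78/26) ≈ 0.125000.
Cmin,ss = (D/Vd)·f/(1−f), so D = Cmin,ss·Vd·(1−f)/f.
D = 8 × 80 × (1−f)/f ≈ 8 × 80 × 7.00000 ≈ 4480.00 mg.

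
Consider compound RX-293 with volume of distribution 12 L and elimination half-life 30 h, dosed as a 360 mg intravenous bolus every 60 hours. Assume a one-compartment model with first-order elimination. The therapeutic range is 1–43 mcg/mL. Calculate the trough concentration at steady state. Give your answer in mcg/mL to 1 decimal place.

τ = 60 h = 2 half-lives, so f = (1/2)^2 = 0.25.
Accumulation ratio R = 1/(1 − f) = 1/0.75 = 4/3.
Single-dose peak C₀ = D/Vd = 360/12 = 30 mcg/mL.
Steady-state peak Cmax,ss = C₀·R = 30 × 4/3 ≈ 40.000 mcg/mL.
Steady-state trough Cmin,ss = Cmax,ss·f ≈ 40.000 × 0.25 ≈ 10.000 mcg/mL.
Trough 10.0 mcg/mL vs MEC 1 mcg/mL: adequate.

10.0 mcg/mL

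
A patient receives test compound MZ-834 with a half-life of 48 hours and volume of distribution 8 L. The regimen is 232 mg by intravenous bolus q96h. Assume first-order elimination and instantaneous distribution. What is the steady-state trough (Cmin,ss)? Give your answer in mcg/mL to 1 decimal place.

9.7 mcg/mL

τ = 96 h = 2 half-lives, so f = (1/2)^2 = 0.25.
Accumulation ratio R = 1/(1 − f) = 1/0.75 = 4/3.
Single-dose peak C₀ = D/Vd = 232/8 = 29 mcg/mL.
Steady-state peak Cmax,ss = C₀·R = 29 × 4/3 ≈ 38.667 mcg/mL.
Steady-state trough Cmin,ss = Cmax,ss·f ≈ 38.667 × 0.25 ≈ 9.667 mcg/mL.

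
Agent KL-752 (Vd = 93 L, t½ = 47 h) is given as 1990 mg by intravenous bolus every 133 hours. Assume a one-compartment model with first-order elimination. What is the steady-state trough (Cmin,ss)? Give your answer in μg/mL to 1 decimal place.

Over one 133-h interval, 133/47 ≈ 2.8298 half-lives elapse, leaving f ≈ 0.1407 of each dose.
Each bolus raises the concentration by D/Vd = 1990/93 ≈ 21.398 μg/mL.
Steady-state trough Cmin,ss = C₀·f/(1−f) ≈ 21.398 × 0.1407/0.8593 ≈ 3.504 μg/mL.

3.5 μg/mL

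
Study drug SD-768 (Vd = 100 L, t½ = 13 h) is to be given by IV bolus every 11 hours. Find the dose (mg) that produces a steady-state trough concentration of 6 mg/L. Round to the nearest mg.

τ/t½ = 11/13 ≈ 0.84615, so f = (1/2)^(11/13) ≈ 0.556266.
Cmin,ss = (D/Vd)·f/(1−f), so D = Cmin,ss·Vd·(1−f)/f.
D = 6 × 100 × (1−f)/f ≈ 6 × 100 × 0.79770 ≈ 478.62 mg.

479 mg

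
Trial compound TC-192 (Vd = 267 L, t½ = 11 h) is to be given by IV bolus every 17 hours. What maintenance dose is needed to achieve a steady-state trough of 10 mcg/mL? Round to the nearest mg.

5124 mg

τ/t½ = 17/11 ≈ 1.5455, so f = (1/2)^(17/11) ≈ 0.342588.
Cmin,ss = (D/Vd)·f/(1−f), so D = Cmin,ss·Vd·(1−f)/f.
D = 10 × 267 × (1−f)/f ≈ 10 × 267 × 1.91896 ≈ 5123.62 mg.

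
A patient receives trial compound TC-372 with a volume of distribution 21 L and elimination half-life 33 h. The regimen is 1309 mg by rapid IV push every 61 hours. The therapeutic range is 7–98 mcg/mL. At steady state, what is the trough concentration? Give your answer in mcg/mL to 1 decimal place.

24.0 mcg/mL

k = ln2/t½ = ln2/33 ≈ 0.021004 h⁻¹; fraction remaining f = e^(−kτ) = e^(−0.021004×61) ≈ 0.2777.
Each bolus raises the concentration by D/Vd = 1309/21 ≈ 62.333 mcg/mL.
Steady-state trough Cmin,ss = C₀·f/(1−f) ≈ 62.333 × 0.2777/0.7223 ≈ 23.965 mcg/mL.
Trough 24.0 mcg/mL vs MEC 7 mcg/mL: adequate.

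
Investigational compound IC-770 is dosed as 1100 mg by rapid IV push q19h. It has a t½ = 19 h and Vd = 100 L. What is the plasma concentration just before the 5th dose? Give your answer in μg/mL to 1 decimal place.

f = (1/2)^(τ/t½) = (1/2)^(19/19) ≈ 0.5000.
C₀ = D/Vd = 1100/100 ≈ 11.000 μg/mL.
Before the 5th dose, 4 doses have been given. Superposition: Cmin = C₀·(f + f² + … + f^4).
≈ 11.000 × (0.5000 + 0.2500 + 0.1250 + 0.0625) ≈ 11.000 × 0.9375 ≈ 10.312 μg/mL.

10.3 μg/mL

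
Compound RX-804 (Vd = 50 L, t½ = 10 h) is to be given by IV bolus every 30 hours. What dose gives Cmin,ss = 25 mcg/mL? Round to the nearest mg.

τ/t½ = 30/10 ≈ 3, so f = (1/2)^(30/10) ≈ 0.125000.
Cmin,ss = (D/Vd)·f/(1−f), so D = Cmin,ss·Vd·(1−f)/f.
D = 25 × 50 × (1−f)/f ≈ 25 × 50 × 7.00000 ≈ 8750.00 mg.

8750 mg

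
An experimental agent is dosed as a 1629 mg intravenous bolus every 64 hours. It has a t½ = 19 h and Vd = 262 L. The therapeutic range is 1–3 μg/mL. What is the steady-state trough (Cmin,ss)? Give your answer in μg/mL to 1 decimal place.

0.7 μg/mL

Over one 64-h interval, 64/19 ≈ 3.3684 half-lives elapse, leaving f ≈ 0.0968 of each dose.
Accumulation ratio R = 1/(1 − f) ≈ 1/0.9032 ≈ 1.1072.
Single-dose peak C₀ = D/Vd = 1629/262 ≈ 6.218 μg/mL.
Cmax,ss = C₀/(1 − f) ≈ 6.218/0.9032 ≈ 6.884 μg/mL.
Steady-state trough Cmin,ss = Cmax,ss·f ≈ 6.884 × 0.0968 ≈ 0.666 μg/mL.
Trough 0.7 μg/mL vs MEC 1 μg/mL: subtherapeutic.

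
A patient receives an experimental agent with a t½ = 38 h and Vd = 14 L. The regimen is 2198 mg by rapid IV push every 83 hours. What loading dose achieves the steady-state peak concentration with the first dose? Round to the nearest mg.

2818 mg

f = (1/2)^(83/38) ≈ 0.220033; accumulation ratio R = 1/(1−f) ≈ 1.28211.
Loading dose to hit Cmax,ss on first dose: D_load = D_maint·R ≈ 2198 × 1.28211 ≈ 2818.08 mg.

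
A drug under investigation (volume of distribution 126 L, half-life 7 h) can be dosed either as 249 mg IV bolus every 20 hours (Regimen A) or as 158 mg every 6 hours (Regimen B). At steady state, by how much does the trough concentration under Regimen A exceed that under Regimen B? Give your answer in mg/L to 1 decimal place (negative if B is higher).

-1.2 mg/L

Regimen A: f = (1/2)^(20/7) ≈ 0.1380; Cmin,ss = (249/126)·f/(1−f) ≈ 0.316 mg/L.
Regimen B: f = (1/2)^(6/7) ≈ 0.5520; Cmin,ss = (158/126)·f/(1−f) ≈ 1.545 mg/L.
Difference ≈ 0.316 − 1.545 ≈ -1.229 mg/L.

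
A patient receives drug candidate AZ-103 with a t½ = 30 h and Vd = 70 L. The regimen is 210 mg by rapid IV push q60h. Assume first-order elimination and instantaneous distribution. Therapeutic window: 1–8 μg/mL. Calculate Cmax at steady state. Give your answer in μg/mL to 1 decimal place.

4.0 μg/mL

The dosing interval is 2 half-lives, so f = 2^(−2) = 0.25.
At steady state, R = 1/(1 − 0.25) = 4/3.
Single-dose peak C₀ = D/Vd = 210/70 = 3 μg/mL.
Steady-state peak Cmax,ss = C₀·R = 3 × 4/3 ≈ 4.000 μg/mL.
Peak 4.0 μg/mL vs MTC 8 μg/mL: below toxic threshold.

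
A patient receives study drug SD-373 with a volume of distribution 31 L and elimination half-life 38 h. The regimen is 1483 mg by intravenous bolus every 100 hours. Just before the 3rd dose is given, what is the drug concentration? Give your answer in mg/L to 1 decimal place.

9.0 mg/L

f = (1/2)^(τ/t½) = (1/2)^(100/38) ≈ 0.1614.
C₀ = D/Vd = 1483/31 ≈ 47.839 mg/L.
Before the 3rd dose, 2 doses have been given. Superposition: Cmin = C₀·(f + f²).
≈ 47.839 × (0.1614 + 0.0260) ≈ 47.839 × 0.1874 ≈ 8.965 mg/L.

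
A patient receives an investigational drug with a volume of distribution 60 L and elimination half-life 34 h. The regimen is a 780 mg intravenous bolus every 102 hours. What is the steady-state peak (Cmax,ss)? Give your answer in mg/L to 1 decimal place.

τ = 102 h = 3 half-lives, so f = (1/2)^3 = 0.125.
At steady state, R = 1/(1 − 0.125) = 8/7.
Single-dose peak C₀ = D/Vd = 780/60 = 13 mg/L.
Steady-state peak Cmax,ss = C₀·R = 13 × 8/7 ≈ 14.857 mg/L.

14.9 mg/L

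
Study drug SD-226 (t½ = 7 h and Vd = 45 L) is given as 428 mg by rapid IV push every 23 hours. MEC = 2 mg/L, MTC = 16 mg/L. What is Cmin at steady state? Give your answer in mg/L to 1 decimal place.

τ/t½ = 23/7 ≈ 3.2857, so fraction remaining f = (1/2)^(23/7) ≈ 0.1025.
Each bolus raises the concentration by D/Vd = 428/45 ≈ 9.511 mg/L.
Steady-state trough Cmin,ss = C₀·f/(1−f) ≈ 9.511 × 0.1025/0.8975 ≈ 1.086 mg/L.
Trough 1.1 mg/L vs MEC 2 mg/L: subtherapeutic.

1.1 mg/L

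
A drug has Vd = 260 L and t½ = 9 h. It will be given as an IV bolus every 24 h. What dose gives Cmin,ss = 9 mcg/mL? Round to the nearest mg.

τ/t½ = 24/9 ≈ 2.6667, so f = (1/2)^(24/9) ≈ 0.157490.
Cmin,ss = (D/Vd)·f/(1−f), so D = Cmin,ss·Vd·(1−f)/f.
D = 9 × 260 × (1−f)/f ≈ 9 × 260 × 5.34961 ≈ 12518.09 mg.

12518 mg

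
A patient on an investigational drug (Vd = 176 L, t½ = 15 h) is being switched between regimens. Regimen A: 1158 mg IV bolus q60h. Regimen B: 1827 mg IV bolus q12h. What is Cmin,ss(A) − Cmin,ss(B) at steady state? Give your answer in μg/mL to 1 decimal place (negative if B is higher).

-13.6 μg/mL

Regimen A: f = (1/2)^(60/15) ≈ 0.0625; Cmin,ss = (1158/176)·f/(1−f) ≈ 0.439 μg/mL.
Regimen B: f = (1/2)^(12/15) ≈ 0.5743; Cmin,ss = (1827/176)·f/(1−f) ≈ 14.004 μg/mL.
Difference ≈ 0.439 − 14.004 ≈ -13.565 μg/mL.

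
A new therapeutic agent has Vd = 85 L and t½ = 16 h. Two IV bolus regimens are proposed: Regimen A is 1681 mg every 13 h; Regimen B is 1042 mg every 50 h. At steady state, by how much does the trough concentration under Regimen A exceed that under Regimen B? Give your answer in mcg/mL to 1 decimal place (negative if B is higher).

Regimen A: f = (1/2)^(13/16) ≈ 0.5694; Cmin,ss = (1681/85)·f/(1−f) ≈ 26.151 mcg/mL.
Regimen B: f = (1/2)^(50/16) ≈ 0.1146; Cmin,ss = (1042/85)·f/(1−f) ≈ 1.587 mcg/mL.
Difference ≈ 26.151 − 1.587 ≈ 24.564 mcg/mL.

24.6 mcg/mL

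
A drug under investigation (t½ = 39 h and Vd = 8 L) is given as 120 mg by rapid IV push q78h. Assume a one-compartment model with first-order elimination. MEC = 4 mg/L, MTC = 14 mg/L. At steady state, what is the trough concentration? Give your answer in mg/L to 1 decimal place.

The dosing interval is 2 half-lives, so f = 2^(−2) = 0.25.
Accumulation ratio R = 1/(1 − f) = 1/0.75 = 4/3.
Single-dose peak C₀ = D/Vd = 120/8 = 15 mg/L.
Steady-state peak Cmax,ss = C₀·R = 15 × 4/3 ≈ 20.000 mg/L.
Steady-state trough Cmin,ss = Cmax,ss·f ≈ 20.000 × 0.25 ≈ 5.000 mg/L.
Trough 5.0 mg/L vs MEC 4 mg/L: adequate.

5.0 mg/L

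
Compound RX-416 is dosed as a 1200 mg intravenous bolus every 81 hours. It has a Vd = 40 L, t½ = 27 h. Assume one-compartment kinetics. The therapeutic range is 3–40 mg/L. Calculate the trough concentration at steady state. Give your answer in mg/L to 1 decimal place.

4.3 mg/L

The dosing interval is 3 half-lives, so f = 2^(−3) = 0.125.
At steady state, R = 1/(1 − 0.125) = 8/7.
Single-dose peak C₀ = D/Vd = 1200/40 = 30 mg/L.
Steady-state peak Cmax,ss = C₀·R = 30 × 8/7 ≈ 34.286 mg/L.
Steady-state trough Cmin,ss = Cmax,ss·f ≈ 34.286 × 0.125 ≈ 4.286 mg/L.
Trough 4.3 mg/L vs MEC 3 mg/L: adequate.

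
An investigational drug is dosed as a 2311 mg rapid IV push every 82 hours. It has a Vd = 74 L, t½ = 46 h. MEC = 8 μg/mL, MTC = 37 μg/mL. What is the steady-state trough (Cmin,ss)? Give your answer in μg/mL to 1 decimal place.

12.8 μg/mL

τ/t½ = 82/46 ≈ 1.7826, so fraction remaining f = (1/2)^(82/46) ≈ 0.2907.
Accumulation ratio R = 1/(1 − f) ≈ 1/0.7093 ≈ 1.4098.
Each bolus raises the concentration by D/Vd = 2311/74 ≈ 31.230 μg/mL.
Cmax,ss = C₀/(1 − f) ≈ 31.230/0.7093 ≈ 44.029 μg/mL.
Steady-state trough Cmin,ss = Cmax,ss·f ≈ 44.029 × 0.2907 ≈ 12.799 μg/mL.
Trough 12.8 μg/mL vs MEC 8 μg/mL: adequate.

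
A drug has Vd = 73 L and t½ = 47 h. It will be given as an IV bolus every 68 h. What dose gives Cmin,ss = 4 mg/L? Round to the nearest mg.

τ/t½ = 68/47 ≈ 1.4468, so f = (1/2)^(68/47) ≈ 0.366832.
Cmin,ss = (D/Vd)·f/(1−f), so D = Cmin,ss·Vd·(1−f)/f.
D = 4 × 73 × (1−f)/f ≈ 4 × 73 × 1.72604 ≈ 504.00 mg.

504 mg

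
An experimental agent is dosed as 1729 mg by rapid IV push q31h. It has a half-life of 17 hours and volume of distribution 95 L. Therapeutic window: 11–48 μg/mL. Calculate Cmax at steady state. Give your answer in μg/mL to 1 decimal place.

k = ln2/t½ = ln2/17 ≈ 0.040773 h⁻¹; fraction remaining f = e^(−kτ) = e^(−0.040773×31) ≈ 0.2825.
At steady state, accumulation factor R = 1/(1 − e^(−kτ)) ≈ 1.3937.
Each bolus raises the concentration by D/Vd = 1729/95 ≈ 18.200 μg/mL.
Steady-state peak Cmax,ss = C₀·R ≈ 18.200 × 1.3937 ≈ 25.365 μg/mL.
Peak 25.4 μg/mL vs MTC 48 μg/mL: below toxic threshold.

25.4 μg/mL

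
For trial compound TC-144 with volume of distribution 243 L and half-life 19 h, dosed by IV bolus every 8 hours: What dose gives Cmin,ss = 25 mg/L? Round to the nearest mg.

2059 mg

τ/t½ = 8/19 ≈ 0.42105, so f = (1/2)^(8/19) ≈ 0.746879.
Cmin,ss = (D/Vd)·f/(1−f), so D = Cmin,ss·Vd·(1−f)/f.
D = 25 × 243 × (1−f)/f ≈ 25 × 243 × 0.33890 ≈ 2058.82 mg.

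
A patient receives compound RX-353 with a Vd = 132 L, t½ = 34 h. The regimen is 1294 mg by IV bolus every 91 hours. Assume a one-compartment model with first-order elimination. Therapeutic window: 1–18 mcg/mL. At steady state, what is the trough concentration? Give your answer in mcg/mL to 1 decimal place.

k = ln2/t½ = ln2/34 ≈ 0.020387 h⁻¹; fraction remaining f = e^(−kτ) = e^(−0.020387×91) ≈ 0.1564.
At steady state, accumulation factor R = 1/(1 − e^(−kτ)) ≈ 1.1854.
Each bolus raises the concentration by D/Vd = 1294/132 ≈ 9.803 mcg/mL.
Cmax,ss = C₀/(1 − f) ≈ 9.803/0.8436 ≈ 11.620 mcg/mL.
Steady-state trough Cmin,ss = Cmax,ss·f ≈ 11.620 × 0.1564 ≈ 1.817 mcg/mL.
Trough 1.8 mcg/mL vs MEC 1 mcg/mL: adequate.

1.8 mcg/mL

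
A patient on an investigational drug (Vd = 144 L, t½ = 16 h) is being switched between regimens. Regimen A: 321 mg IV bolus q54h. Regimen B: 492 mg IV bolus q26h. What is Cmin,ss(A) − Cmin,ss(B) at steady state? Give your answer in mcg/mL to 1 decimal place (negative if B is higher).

Regimen A: f = (1/2)^(54/16) ≈ 0.0964; Cmin,ss = (321/144)·f/(1−f) ≈ 0.238 mcg/mL.
Regimen B: f = (1/2)^(26/16) ≈ 0.3242; Cmin,ss = (492/144)·f/(1−f) ≈ 1.639 mcg/mL.
Difference ≈ 0.238 − 1.639 ≈ -1.401 mcg/mL.

-1.4 mcg/mL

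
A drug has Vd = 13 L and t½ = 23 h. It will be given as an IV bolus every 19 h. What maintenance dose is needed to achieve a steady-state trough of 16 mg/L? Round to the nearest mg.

161 mg

τ/t½ = 19/23 ≈ 0.82609, so f = (1/2)^(19/23) ≈ 0.564057.
Cmin,ss = (D/Vd)·f/(1−f), so D = Cmin,ss·Vd·(1−f)/f.
D = 16 × 13 × (1−f)/f ≈ 16 × 13 × 0.77287 ≈ 160.76 mg.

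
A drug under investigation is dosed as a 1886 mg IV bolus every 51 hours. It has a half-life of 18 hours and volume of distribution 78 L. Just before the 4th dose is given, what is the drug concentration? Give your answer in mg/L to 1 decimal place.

f = (1/2)^(τ/t½) = (1/2)^(51/18) ≈ 0.1403.
C₀ = D/Vd = 1886/78 ≈ 24.179 mg/L.
Before the 4th dose, 3 doses have been given. Superposition: Cmin = C₀·(f + f² + … + f^3).
≈ 24.179 × (0.1403 + 0.0197 + 0.0028) ≈ 24.179 × 0.1628 ≈ 3.936 mg/L.

3.9 mg/L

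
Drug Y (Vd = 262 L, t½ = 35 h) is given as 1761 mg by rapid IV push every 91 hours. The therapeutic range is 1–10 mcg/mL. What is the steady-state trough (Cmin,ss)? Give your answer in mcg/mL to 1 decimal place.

1.3 mcg/mL

Over one 91-h interval, 91/35 ≈ 2.6 half-lives elapse, leaving f ≈ 0.1649 of each dose.
Accumulation ratio R = 1/(1 − f) ≈ 1/0.8351 ≈ 1.1975.
Single-dose peak C₀ = D/Vd = 1761/262 ≈ 6.721 mcg/mL.
Steady-state peak Cmax,ss = C₀·R ≈ 6.721 × 1.1975 ≈ 8.048 mcg/mL.
Steady-state trough Cmin,ss = Cmax,ss·f ≈ 8.048 × 0.1649 ≈ 1.327 mcg/mL.
Trough 1.3 mcg/mL vs MEC 1 mcg/mL: adequate.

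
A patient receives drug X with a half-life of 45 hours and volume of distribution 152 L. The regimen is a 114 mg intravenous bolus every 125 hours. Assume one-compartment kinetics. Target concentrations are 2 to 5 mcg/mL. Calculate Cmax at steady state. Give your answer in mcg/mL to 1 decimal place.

Over one 125-h interval, 125/45 ≈ 2.7778 half-lives elapse, leaving f ≈ 0.1458 of each dose.
Accumulation ratio R = 1/(1 − f) ≈ 1/0.8542 ≈ 1.1707.
Single-dose peak C₀ = D/Vd = 114/152 ≈ 0.750 mcg/mL.
Cmax,ss = C₀/(1 − f) ≈ 0.750/0.8542 ≈ 0.878 mcg/mL.
Peak 0.9 mcg/mL vs MTC 5 mcg/mL: below toxic threshold.

0.9 mcg/mL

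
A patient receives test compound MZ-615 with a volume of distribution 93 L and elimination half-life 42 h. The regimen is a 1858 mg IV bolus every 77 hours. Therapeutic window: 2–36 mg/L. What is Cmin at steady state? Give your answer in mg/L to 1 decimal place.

7.8 mg/L

τ/t½ = 77/42 ≈ 1.8333, so fraction remaining f = (1/2)^(77/42) ≈ 0.2806.
At steady state, accumulation factor R = 1/(1 − e^(−kτ)) ≈ 1.3900.
Single-dose peak C₀ = D/Vd = 1858/93 ≈ 19.978 mg/L.
Steady-state peak Cmax,ss = C₀·R ≈ 19.978 × 1.3900 ≈ 27.769 mg/L.
Steady-state trough Cmin,ss = Cmax,ss·f ≈ 27.769 × 0.2806 ≈ 7.792 mg/L.
Trough 7.8 mg/L vs MEC 2 mg/L: adequate.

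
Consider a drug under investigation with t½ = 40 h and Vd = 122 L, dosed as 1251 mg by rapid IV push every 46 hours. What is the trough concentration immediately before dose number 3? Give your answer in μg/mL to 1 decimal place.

6.7 μg/mL

f = (1/2)^(τ/t½) = (1/2)^(46/40) ≈ 0.4506.
C₀ = D/Vd = 1251/122 ≈ 10.254 μg/mL.
Before the 3rd dose, 2 doses have been given. Superposition: Cmin = C₀·(f + f²).
≈ 10.254 × (0.4506 + 0.2030) ≈ 10.254 × 0.6536 ≈ 6.702 μg/mL.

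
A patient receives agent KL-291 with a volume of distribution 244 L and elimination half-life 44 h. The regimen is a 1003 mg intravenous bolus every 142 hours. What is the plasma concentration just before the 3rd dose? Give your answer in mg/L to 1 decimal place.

0.5 mg/L

f = (1/2)^(τ/t½) = (1/2)^(142/44) ≈ 0.1068.
C₀ = D/Vd = 1003/244 ≈ 4.111 mg/L.
Before the 3rd dose, 2 doses have been given. Superposition: Cmin = C₀·(f + f²).
≈ 4.111 × (0.1068 + 0.0114) ≈ 4.111 × 0.1182 ≈ 0.486 mg/L.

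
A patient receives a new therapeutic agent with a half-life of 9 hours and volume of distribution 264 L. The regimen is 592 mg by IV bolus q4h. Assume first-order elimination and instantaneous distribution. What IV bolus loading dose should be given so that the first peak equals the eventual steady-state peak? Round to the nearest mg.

f = (1/2)^(4/9) ≈ 0.734867; accumulation ratio R = 1/(1−f) ≈ 3.77169.
Loading dose to hit Cmax,ss on first dose: D_load = D_maint·R ≈ 592 × 3.77169 ≈ 2232.84 mg.

2233 mg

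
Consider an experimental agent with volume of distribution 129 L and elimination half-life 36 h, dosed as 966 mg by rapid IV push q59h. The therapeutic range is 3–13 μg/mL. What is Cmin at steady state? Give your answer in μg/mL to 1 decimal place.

τ/t½ = 59/36 ≈ 1.6389, so fraction remaining f = (1/2)^(59/36) ≈ 0.3211.
Accumulation ratio R = 1/(1 − f) ≈ 1/0.6789 ≈ 1.4730.
Each bolus raises the concentration by D/Vd = 966/129 ≈ 7.488 μg/mL.
Steady-state peak Cmax,ss = C₀·R ≈ 7.488 × 1.4730 ≈ 11.030 μg/mL.
One interval later, Cmin,ss = Cmax,ss·e^(−kτ) ≈ 11.030 × 0.3211 ≈ 3.542 μg/mL.
Trough 3.5 μg/mL vs MEC 3 μg/mL: adequate.

3.5 μg/mL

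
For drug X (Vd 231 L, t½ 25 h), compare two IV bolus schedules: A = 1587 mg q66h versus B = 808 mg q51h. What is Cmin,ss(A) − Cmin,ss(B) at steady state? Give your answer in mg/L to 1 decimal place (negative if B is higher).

0.2 mg/L

Regimen A: f = (1/2)^(66/25) ≈ 0.1604; Cmin,ss = (1587/231)·f/(1−f) ≈ 1.312 mg/L.
Regimen B: f = (1/2)^(51/25) ≈ 0.2432; Cmin,ss = (808/231)·f/(1−f) ≈ 1.124 mg/L.
Difference ≈ 1.312 − 1.124 ≈ 0.188 mg/L.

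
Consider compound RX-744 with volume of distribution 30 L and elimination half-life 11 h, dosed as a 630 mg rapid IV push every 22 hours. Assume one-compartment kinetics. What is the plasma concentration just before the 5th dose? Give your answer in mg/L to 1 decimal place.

f = (1/2)^(τ/t½) = (1/2)^(22/11) ≈ 0.2500.
C₀ = D/Vd = 630/30 ≈ 21.000 mg/L.
Before the 5th dose, 4 doses have been given. Superposition: Cmin = C₀·(f + f² + … + f^4).
≈ 21.000 × (0.2500 + 0.0625 + 0.0156 + 0.0039) ≈ 21.000 × 0.3320 ≈ 6.972 mg/L.

7.0 mg/L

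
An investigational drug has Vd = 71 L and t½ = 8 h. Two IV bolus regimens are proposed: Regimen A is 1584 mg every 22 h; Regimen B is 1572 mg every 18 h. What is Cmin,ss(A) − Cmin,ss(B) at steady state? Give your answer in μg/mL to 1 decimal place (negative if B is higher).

Regimen A: f = (1/2)^(22/8) ≈ 0.1487; Cmin,ss = (1584/71)·f/(1−f) ≈ 3.897 μg/mL.
Regimen B: f = (1/2)^(18/8) ≈ 0.2102; Cmin,ss = (1572/71)·f/(1−f) ≈ 5.893 μg/mL.
Difference ≈ 3.897 − 5.893 ≈ -1.996 μg/mL.

-2.0 μg/mL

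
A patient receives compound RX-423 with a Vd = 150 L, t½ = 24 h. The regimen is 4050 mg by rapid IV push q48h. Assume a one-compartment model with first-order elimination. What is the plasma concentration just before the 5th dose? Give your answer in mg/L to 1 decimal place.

9.0 mg/L

f = (1/2)^(τ/t½) = (1/2)^(48/24) ≈ 0.2500.
C₀ = D/Vd = 4050/150 ≈ 27.000 mg/L.
Before the 5th dose, 4 doses have been given. Superposition: Cmin = C₀·(f + f² + … + f^4).
≈ 27.000 × (0.2500 + 0.0625 + 0.0156 + 0.0039) ≈ 27.000 × 0.3320 ≈ 8.964 mg/L.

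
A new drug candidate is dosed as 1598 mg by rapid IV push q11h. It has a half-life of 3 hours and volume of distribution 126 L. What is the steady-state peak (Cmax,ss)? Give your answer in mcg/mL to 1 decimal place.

Over one 11-h interval, 11/3 ≈ 3.6667 half-lives elapse, leaving f ≈ 0.0787 of each dose.
At steady state, accumulation factor R = 1/(1 − e^(−kτ)) ≈ 1.0854.
Each bolus raises the concentration by D/Vd = 1598/126 ≈ 12.683 mcg/mL.
Steady-state peak Cmax,ss = C₀·R ≈ 12.683 × 1.0854 ≈ 13.766 mcg/mL.

13.8 mcg/mL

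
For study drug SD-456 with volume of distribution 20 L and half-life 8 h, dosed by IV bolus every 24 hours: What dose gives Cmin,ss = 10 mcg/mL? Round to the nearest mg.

1400 mg

τ/t½ = 24/8 ≈ 3, so f = (1/2)^(24/8) ≈ 0.125000.
Cmin,ss = (D/Vd)·f/(1−f), so D = Cmin,ss·Vd·(1−f)/f.
D = 10 × 20 × (1−f)/f ≈ 10 × 20 × 7.00000 ≈ 1400.00 mg.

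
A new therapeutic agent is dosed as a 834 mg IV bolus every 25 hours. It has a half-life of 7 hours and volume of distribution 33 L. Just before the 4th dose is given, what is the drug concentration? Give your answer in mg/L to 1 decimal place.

2.3 mg/L

f = (1/2)^(τ/t½) = (1/2)^(25/7) ≈ 0.0841.
C₀ = D/Vd = 834/33 ≈ 25.273 mg/L.
Before the 4th dose, 3 doses have been given. Superposition: Cmin = C₀·(f + f² + … + f^3).
≈ 25.273 × (0.0841 + 0.0071 + 0.0006) ≈ 25.273 × 0.0918 ≈ 2.320 mg/L.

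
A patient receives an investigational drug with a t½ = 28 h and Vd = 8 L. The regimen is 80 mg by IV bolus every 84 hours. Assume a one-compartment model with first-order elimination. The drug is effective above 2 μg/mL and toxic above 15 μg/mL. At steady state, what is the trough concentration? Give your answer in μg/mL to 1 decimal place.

1.4 μg/mL

The dosing interval is 3 half-lives, so f = 2^(−3) = 0.125.
Accumulation ratio R = 1/(1 − f) = 1/0.875 = 8/7.
Single-dose peak C₀ = D/Vd = 80/8 = 10 μg/mL.
Steady-state peak Cmax,ss = C₀·R = 10 × 8/7 ≈ 11.429 μg/mL.
Steady-state trough Cmin,ss = Cmax,ss·f ≈ 11.429 × 0.125 ≈ 1.429 μg/mL.
Trough 1.4 μg/mL vs MEC 2 μg/mL: subtherapeutic.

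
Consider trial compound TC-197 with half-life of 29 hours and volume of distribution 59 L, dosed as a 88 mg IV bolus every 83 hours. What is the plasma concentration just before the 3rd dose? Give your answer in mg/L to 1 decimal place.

0.2 mg/L

f = (1/2)^(τ/t½) = (1/2)^(83/29) ≈ 0.1375.
C₀ = D/Vd = 88/59 ≈ 1.492 mg/L.
Before the 3rd dose, 2 doses have been given. Superposition: Cmin = C₀·(f + f²).
≈ 1.492 × (0.1375 + 0.0189) ≈ 1.492 × 0.1564 ≈ 0.233 mg/L.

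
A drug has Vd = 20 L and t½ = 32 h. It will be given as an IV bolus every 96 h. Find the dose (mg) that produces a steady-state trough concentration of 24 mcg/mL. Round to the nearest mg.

τ/t½ = 96/32 ≈ 3, so f = (1/2)^(96/32) ≈ 0.125000.
Cmin,ss = (D/Vd)·f/(1−f), so D = Cmin,ss·Vd·(1−f)/f.
D = 24 × 20 × (1−f)/f ≈ 24 × 20 × 7.00000 ≈ 3360.00 mg.

3360 mg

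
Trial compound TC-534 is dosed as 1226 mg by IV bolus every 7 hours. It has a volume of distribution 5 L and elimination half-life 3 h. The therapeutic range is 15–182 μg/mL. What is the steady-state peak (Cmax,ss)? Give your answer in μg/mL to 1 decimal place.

305.9 μg/mL

τ/t½ = 7/3 ≈ 2.3333, so fraction remaining f = (1/2)^(7/3) ≈ 0.1984.
At steady state, accumulation factor R = 1/(1 − e^(−kτ)) ≈ 1.2475.
Each bolus raises the concentration by D/Vd = 1226/5 ≈ 245.200 μg/mL.
Steady-state peak Cmax,ss = C₀·R ≈ 245.200 × 1.2475 ≈ 305.887 μg/mL.
Peak 305.9 μg/mL vs MTC 182 μg/mL: exceeds toxic threshold.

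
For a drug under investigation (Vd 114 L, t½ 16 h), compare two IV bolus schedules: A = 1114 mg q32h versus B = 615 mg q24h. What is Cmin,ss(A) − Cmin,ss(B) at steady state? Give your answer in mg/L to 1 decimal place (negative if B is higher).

0.3 mg/L

Regimen A: f = (1/2)^(32/16) ≈ 0.2500; Cmin,ss = (1114/114)·f/(1−f) ≈ 3.257 mg/L.
Regimen B: f = (1/2)^(24/16) ≈ 0.3536; Cmin,ss = (615/114)·f/(1−f) ≈ 2.951 mg/L.
Difference ≈ 3.257 − 2.951 ≈ 0.306 mg/L.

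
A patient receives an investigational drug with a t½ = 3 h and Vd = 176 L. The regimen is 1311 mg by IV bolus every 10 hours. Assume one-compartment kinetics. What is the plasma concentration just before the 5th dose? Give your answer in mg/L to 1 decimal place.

f = (1/2)^(τ/t½) = (1/2)^(10/3) ≈ 0.0992.
C₀ = D/Vd = 1311/176 ≈ 7.449 mg/L.
Before the 5th dose, 4 doses have been given. Superposition: Cmin = C₀·(f + f² + … + f^4).
≈ 7.449 × (0.0992 + 0.0098 + 0.0010 + 0.0001) ≈ 7.449 × 0.1101 ≈ 0.820 mg/L.

0.8 mg/L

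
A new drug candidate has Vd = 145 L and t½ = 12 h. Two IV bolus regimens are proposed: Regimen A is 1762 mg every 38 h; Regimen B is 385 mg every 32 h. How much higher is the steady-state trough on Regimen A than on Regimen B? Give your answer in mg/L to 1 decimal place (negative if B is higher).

1.0 mg/L

Regimen A: f = (1/2)^(38/12) ≈ 0.1114; Cmin,ss = (1762/145)·f/(1−f) ≈ 1.523 mg/L.
Regimen B: f = (1/2)^(32/12) ≈ 0.1575; Cmin,ss = (385/145)·f/(1−f) ≈ 0.496 mg/L.
Difference ≈ 1.523 − 0.496 ≈ 1.027 mg/L.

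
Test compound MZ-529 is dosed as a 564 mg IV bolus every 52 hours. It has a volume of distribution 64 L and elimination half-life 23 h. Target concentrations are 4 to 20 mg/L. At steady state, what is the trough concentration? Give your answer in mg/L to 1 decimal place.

2.3 mg/L

k = ln2/t½ = ln2/23 ≈ 0.030137 h⁻¹; fraction remaining f = e^(−kτ) = e^(−0.030137×52) ≈ 0.2086.
Single-dose peak C₀ = D/Vd = 564/64 ≈ 8.812 mg/L.
Steady-state trough Cmin,ss = C₀·f/(1−f) ≈ 8.812 × 0.2086/0.7914 ≈ 2.323 mg/L.
Trough 2.3 mg/L vs MEC 4 mg/L: subtherapeutic.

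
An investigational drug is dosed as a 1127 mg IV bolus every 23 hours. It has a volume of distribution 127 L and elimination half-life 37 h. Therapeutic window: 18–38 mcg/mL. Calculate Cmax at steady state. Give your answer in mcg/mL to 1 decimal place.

k = ln2/t½ = ln2/37 ≈ 0.018734 h⁻¹; fraction remaining f = e^(−kτ) = e^(−0.018734×23) ≈ 0.6499.
At steady state, accumulation factor R = 1/(1 − e^(−kτ)) ≈ 2.8563.
Single-dose peak C₀ = D/Vd = 1127/127 ≈ 8.874 mcg/mL.
Steady-state peak Cmax,ss = C₀·R ≈ 8.874 × 2.8563 ≈ 25.347 mcg/mL.
Peak 25.3 mcg/mL vs MTC 38 mcg/mL: below toxic threshold.

25.3 mcg/mL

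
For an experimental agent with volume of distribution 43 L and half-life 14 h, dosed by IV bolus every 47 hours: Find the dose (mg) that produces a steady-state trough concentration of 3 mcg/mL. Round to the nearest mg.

1193 mg

τ/t½ = 47/14 ≈ 3.3571, so f = (1/2)^(47/14) ≈ 0.097589.
Cmin,ss = (D/Vd)·f/(1−f), so D = Cmin,ss·Vd·(1−f)/f.
D = 3 × 43 × (1−f)/f ≈ 3 × 43 × 9.24706 ≈ 1192.87 mg.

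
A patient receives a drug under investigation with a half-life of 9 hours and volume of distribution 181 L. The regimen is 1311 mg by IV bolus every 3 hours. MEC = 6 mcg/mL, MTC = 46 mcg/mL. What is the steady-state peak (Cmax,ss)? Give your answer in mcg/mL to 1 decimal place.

35.1 mcg/mL

Over one 3-h interval, 3/9 ≈ 0.33333 half-lives elapse, leaving f ≈ 0.7937 of each dose.
Accumulation ratio R = 1/(1 − f) ≈ 1/0.2063 ≈ 4.8473.
Each bolus raises the concentration by D/Vd = 1311/181 ≈ 7.243 mcg/mL.
Steady-state peak Cmax,ss = C₀·R ≈ 7.243 × 4.8473 ≈ 35.109 mcg/mL.
Peak 35.1 mcg/mL vs MTC 46 mcg/mL: below toxic threshold.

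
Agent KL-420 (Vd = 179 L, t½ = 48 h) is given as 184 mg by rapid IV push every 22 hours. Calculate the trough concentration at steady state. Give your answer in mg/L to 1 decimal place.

2.7 mg/L

k = ln2/t½ = ln2/48 ≈ 0.014441 h⁻¹; fraction remaining f = e^(−kτ) = e^(−0.014441×22) ≈ 0.7278.
Each bolus raises the concentration by D/Vd = 184/179 ≈ 1.028 mg/L.
Steady-state trough Cmin,ss = C₀·f/(1−f) ≈ 1.028 × 0.7278/0.2722 ≈ 2.749 mg/L.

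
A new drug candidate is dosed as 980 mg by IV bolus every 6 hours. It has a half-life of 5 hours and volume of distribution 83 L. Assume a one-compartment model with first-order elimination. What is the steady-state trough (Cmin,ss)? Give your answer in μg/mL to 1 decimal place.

Over one 6-h interval, 6/5 ≈ 1.2 half-lives elapse, leaving f ≈ 0.4353 of each dose.
At steady state, accumulation factor R = 1/(1 − e^(−kτ)) ≈ 1.7709.
Each bolus raises the concentration by D/Vd = 980/83 ≈ 11.807 μg/mL.
Steady-state peak Cmax,ss = C₀·R ≈ 11.807 × 1.7709 ≈ 20.909 μg/mL.
Steady-state trough Cmin,ss = Cmax,ss·f ≈ 20.909 × 0.4353 ≈ 9.102 μg/mL.

9.1 μg/mL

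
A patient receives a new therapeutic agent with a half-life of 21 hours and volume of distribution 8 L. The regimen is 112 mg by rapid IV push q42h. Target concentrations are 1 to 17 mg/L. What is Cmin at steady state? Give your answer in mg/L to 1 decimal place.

τ = 42 h = 2 half-lives, so f = (1/2)^2 = 0.25.
Accumulation ratio R = 1/(1 − f) = 1/0.75 = 4/3.
Single-dose peak C₀ = D/Vd = 112/8 = 14 mg/L.
Steady-state peak Cmax,ss = C₀·R = 14 × 4/3 ≈ 18.667 mg/L.
Steady-state trough Cmin,ss = Cmax,ss·f ≈ 18.667 × 0.25 ≈ 4.667 mg/L.
Trough 4.7 mg/L vs MEC 1 mg/L: adequate.

4.7 mg/L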